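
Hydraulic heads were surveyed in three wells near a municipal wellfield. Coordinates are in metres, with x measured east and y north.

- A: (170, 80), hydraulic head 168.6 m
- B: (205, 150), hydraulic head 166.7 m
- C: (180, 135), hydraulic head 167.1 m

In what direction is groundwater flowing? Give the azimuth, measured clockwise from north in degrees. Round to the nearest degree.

359°

Differences from A: to B (Δx, Δy, Δh) = (35, 70, -1.9); to C = (10, 55, -1.5).
Determinant of the coordinate differences = 35·55 − 10·70 = 1225.
∂h/∂x = [(-1.9)·55 − (-1.5)·70] / 1225 = +0.0004082
∂h/∂y = [35·(-1.5) − 10·(-1.9)] / 1225 = -0.02735
Flow direction (−∇h) has components (-0.0004082 E, +0.02735 N).
Azimuth = atan2(E, N) = atan2(-0.0004082, +0.02735) = 359.1° ≈ 359°.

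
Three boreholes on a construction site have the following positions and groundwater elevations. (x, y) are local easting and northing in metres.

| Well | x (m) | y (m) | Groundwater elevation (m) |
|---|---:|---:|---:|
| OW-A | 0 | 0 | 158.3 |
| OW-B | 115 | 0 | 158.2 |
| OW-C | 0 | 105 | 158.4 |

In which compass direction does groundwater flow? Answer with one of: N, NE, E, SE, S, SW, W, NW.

∂h/∂x = (158.2 − 158.3) / (115 − 0) = -0.0008696
∂h/∂y = (158.4 − 158.3) / (105 − 0) = +0.0009524
Flow = −∇h = (+0.0008696 east, -0.0009524 north), which points southeast.

SE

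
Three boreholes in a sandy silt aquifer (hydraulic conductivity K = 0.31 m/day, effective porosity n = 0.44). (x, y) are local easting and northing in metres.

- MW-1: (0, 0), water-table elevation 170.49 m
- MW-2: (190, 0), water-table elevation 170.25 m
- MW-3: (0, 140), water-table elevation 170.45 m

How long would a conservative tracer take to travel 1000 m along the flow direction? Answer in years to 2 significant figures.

∂h/∂x = (170.25 − 170.49) / (190 − 0) = -0.001263
∂h/∂y = (170.45 − 170.49) / (140 − 0) = -0.0002857
|∇h| = √(-0.001263² + -0.0002857²) = 0.001295
Seepage velocity v = K·i/n = 0.31 × 0.001295 / 0.44 = 0.0009124 m/day.
t = 1000 / 0.0009124 = 1.096e+06 days = 3e+03 years.

3000 years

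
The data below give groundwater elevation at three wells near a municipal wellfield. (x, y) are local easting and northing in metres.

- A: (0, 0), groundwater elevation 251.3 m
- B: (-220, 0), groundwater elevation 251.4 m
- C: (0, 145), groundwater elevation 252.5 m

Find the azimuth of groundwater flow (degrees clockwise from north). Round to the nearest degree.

177°

∂h/∂x = (251.4 − 251.3) / (-220 − 0) = -0.0004545
∂h/∂y = (252.5 − 251.3) / (145 − 0) = +0.008276
Flow direction (−∇h) has components (+0.0004545 E, -0.008276 N).
Azimuth = atan2(E, N) = atan2(+0.0004545, -0.008276) = 176.9° ≈ 177°.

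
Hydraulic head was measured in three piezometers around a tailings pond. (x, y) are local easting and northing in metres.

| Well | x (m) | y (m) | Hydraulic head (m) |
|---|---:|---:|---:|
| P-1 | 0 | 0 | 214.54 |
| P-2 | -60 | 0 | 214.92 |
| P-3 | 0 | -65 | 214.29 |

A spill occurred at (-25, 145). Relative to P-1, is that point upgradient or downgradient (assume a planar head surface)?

∂h/∂x = (214.92 − 214.54) / (-60 − 0) = -0.006333
∂h/∂y = (214.29 − 214.54) / (-65 − 0) = +0.003846
Head at (-25, 145) = 214.54 + (-0.006333)·(-25) + (+0.003846)·(145) = 215.26 m.
That is higher than the 214.54 m at P-1, so the point is upgradient.

upgradient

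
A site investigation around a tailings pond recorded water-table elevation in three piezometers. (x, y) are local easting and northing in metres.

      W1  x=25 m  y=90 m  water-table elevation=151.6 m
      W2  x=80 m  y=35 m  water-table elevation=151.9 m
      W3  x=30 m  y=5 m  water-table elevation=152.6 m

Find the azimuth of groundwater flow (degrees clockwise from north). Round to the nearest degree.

With h = a·x + b·y + c and W1 as origin, the differences give:
  55·a + (-55)·b = +0.3
  5·a + (-85)·b = +1.0
Eliminate b (×(-85) and ×(-55), subtract): -4400·a = 29.50 → a = ∂h/∂x = -0.006705
Back-substitute: b = ∂h/∂y = -0.01216.
Flow direction (−∇h) has components (+0.006705 E, +0.01216 N).
Azimuth = atan2(E, N) = atan2(+0.006705, +0.01216) = 28.9° ≈ 029°.

029°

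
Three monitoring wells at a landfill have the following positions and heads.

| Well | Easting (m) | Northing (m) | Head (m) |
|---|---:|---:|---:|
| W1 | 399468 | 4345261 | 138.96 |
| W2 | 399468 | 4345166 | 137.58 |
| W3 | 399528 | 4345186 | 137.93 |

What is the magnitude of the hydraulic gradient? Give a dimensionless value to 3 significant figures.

Taking W1 as reference: W2−W1 = (0, -95, -1.38); W3−W1 = (60, -75, -1.03).
Solve a·Δx + b·Δy = Δh: det = 0·(-75) − 60·(-95) = 5700.
∂h/∂x = [(-1.38)·(-75) − (-1.03)·(-95)] / 5700 = +0.0009912
∂h/∂y = [0·(-1.03) − 60·(-1.38)] / 5700 = +0.01453
|∇h| = √(0.0009912² + 0.01453²) = 0.01456

0.0146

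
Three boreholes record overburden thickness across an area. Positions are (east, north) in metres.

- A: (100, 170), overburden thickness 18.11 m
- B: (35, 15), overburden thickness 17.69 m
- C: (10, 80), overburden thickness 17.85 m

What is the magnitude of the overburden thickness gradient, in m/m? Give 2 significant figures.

Differences from A: to B (Δx, Δy, Δh) = (-65, -155, -0.42); to C = (-90, -90, -0.26).
Solve a·Δx + b·Δy = Δd: det = (-65)·(-90) − (-90)·(-155) = -8100.
∂d/∂x = [(-0.42)·(-90) − (-0.26)·(-155)] / -8100 = +0.0003086
∂d/∂y = [(-65)·(-0.26) − (-90)·(-0.42)] / -8100 = +0.002580
|∇f| = √(0.0003086² + 0.002580²) = 0.002598 m/m

0.0026 m/m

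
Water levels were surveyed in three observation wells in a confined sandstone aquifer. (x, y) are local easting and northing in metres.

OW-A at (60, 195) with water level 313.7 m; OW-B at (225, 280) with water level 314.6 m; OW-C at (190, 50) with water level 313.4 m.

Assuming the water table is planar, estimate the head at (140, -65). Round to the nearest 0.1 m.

Three-point gradient (reference OW-A): Δ to OW-B = (165, 85, +0.9), Δ to OW-C = (130, -145, -0.3).
∂h/∂x = +0.003002, ∂h/∂y = +0.004761 (det = -34975).
h(140, -65) = 313.7 + (+0.003002)·(80) + (+0.004761)·(-260) = 313.7 +0.240 -1.238 = 312.702 m.

312.7 m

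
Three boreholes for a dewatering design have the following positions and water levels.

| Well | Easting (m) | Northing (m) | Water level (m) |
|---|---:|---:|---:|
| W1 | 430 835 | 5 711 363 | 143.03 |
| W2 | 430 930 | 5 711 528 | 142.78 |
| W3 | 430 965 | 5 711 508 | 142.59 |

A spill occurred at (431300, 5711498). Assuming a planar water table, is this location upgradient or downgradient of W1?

downgradient

Taking W1 as reference: W2−W1 = (95, 165, -0.25); W3−W1 = (130, 145, -0.44).
Solve a·Δx + b·Δy = Δh: det = 95·145 − 130·165 = -7675.
∂h/∂x = [(-0.25)·145 − (-0.44)·165] / -7675 = -0.004736
∂h/∂y = [95·(-0.44) − 130·(-0.25)] / -7675 = +0.001212
Head at (431300, 5711498) = 143.03 + (-0.004736)·(465) + (+0.001212)·(135) = 140.99 m.
That is lower than the 143.03 m at W1, so the point is downgradient.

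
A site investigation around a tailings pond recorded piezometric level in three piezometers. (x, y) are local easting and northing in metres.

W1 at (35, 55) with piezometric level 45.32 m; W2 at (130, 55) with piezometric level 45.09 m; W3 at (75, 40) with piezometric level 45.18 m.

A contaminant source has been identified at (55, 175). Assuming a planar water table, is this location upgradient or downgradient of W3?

With h = a·x + b·y + c and W1 as origin, the differences give:
  95·a + 0·b = -0.23
  40·a + (-15)·b = -0.14
Eliminate b (×(-15) and ×0, subtract): -1425·a = 3.450 → a = ∂h/∂x = -0.002421
Back-substitute: b = ∂h/∂y = +0.002877.
Head at (55, 175) = 45.32 + (-0.002421)·(20) + (+0.002877)·(120) = 45.62 m.
That is higher than the 45.18 m at W3, so the point is upgradient.

upgradient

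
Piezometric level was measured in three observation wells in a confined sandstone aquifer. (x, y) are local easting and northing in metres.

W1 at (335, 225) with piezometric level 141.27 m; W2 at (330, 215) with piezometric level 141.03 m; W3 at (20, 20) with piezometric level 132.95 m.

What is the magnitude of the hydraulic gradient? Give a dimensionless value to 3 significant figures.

With h = a·x + b·y + c and W1 as origin, the differences give:
  (-5)·a + (-10)·b = -0.24
  (-315)·a + (-205)·b = -8.32
Eliminate b (×(-205) and ×(-10), subtract): -2125·a = -34.000 → a = ∂h/∂x = +0.01600
Back-substitute: b = ∂h/∂y = +0.01600.
|∇h| = √(0.01600² + 0.01600²) = 0.02263

0.0226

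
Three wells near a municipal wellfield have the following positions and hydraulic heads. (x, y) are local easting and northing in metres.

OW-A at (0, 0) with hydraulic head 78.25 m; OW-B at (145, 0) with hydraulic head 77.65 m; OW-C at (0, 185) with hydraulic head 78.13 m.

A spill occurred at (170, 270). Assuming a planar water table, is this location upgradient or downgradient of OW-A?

∂h/∂x = (77.65 − 78.25) / (145 − 0) = -0.004138
∂h/∂y = (78.13 − 78.25) / (185 − 0) = -0.0006486
Head at (170, 270) = 78.25 + (-0.004138)·(170) + (-0.0006486)·(270) = 77.37 m.
That is lower than the 78.25 m at OW-A, so the point is downgradient.

downgradient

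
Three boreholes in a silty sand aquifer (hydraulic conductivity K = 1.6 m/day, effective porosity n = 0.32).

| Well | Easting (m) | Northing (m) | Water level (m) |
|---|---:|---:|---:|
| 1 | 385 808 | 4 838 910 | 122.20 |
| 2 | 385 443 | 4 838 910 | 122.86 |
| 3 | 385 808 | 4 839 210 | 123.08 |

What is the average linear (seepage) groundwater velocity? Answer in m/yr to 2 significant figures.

6.3 m/yr

∂h/∂x = (122.86 − 122.20) / (385443 − 385808) = -0.001808
∂h/∂y = (123.08 − 122.20) / (4839210 − 4838910) = +0.002933
|∇h| = √(-0.001808² + 0.002933²) = 0.003445
Seepage velocity v = K·i/n = 1.6 × 0.003445 / 0.32 = 0.01723 m/day = 6.293 m/yr.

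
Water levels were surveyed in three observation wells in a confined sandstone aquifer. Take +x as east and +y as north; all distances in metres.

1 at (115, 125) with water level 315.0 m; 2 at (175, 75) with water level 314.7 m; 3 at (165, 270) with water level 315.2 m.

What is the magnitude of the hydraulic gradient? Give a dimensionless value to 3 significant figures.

0.00384

With h = a·x + b·y + c and 1 as origin, the differences give:
  60·a + (-50)·b = -0.3
  50·a + 145·b = +0.2
Eliminate b (×145 and ×(-50), subtract): 11200·a = -33.50 → a = ∂h/∂x = -0.002991
Back-substitute: b = ∂h/∂y = +0.002411.
|∇h| = √(-0.002991² + 0.002411²) = 0.003842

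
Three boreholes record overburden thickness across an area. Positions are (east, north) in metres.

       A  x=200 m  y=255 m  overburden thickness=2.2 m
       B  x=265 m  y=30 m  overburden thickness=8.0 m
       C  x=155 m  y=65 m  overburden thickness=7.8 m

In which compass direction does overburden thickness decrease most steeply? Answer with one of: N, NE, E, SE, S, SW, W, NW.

N

Taking A as reference: B−A = (65, -225, +5.8); C−A = (-45, -190, +5.6).
Determinant of the coordinate differences = 65·(-190) − (-45)·(-225) = -22475.
∂d/∂x = [(+5.8)·(-190) − (+5.6)·(-225)] / -22475 = -0.007030
∂d/∂y = [65·(+5.6) − (-45)·(+5.8)] / -22475 = -0.02781
Steepest decrease is along −∇f = (+0.007030 E, +0.02781 N) → north.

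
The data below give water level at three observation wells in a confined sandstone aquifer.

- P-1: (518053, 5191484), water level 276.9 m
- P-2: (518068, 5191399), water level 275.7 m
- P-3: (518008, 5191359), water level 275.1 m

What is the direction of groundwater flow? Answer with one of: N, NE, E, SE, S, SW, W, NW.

With h = a·x + b·y + c and P-1 as origin, the differences give:
  15·a + (-85)·b = -1.2
  (-45)·a + (-125)·b = -1.8
Eliminate b (×(-125) and ×(-85), subtract): -5700·a = -3.00 → a = ∂h/∂x = +0.0005263
Back-substitute: b = ∂h/∂y = +0.01421.
Flow = −∇h = (-0.0005263 east, -0.01421 north), which points south.

S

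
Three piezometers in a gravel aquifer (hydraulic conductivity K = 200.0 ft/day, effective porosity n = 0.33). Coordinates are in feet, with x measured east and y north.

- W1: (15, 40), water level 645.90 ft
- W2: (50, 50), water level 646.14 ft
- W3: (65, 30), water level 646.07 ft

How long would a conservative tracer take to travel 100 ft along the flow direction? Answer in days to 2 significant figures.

19 days

Taking W1 as reference: W2−W1 = (35, 10, +0.24); W3−W1 = (50, -10, +0.17).
Determinant of the coordinate differences = 35·(-10) − 50·10 = -850.
∂h/∂x = [(+0.24)·(-10) − (+0.17)·10] / -850 = +0.004824
∂h/∂y = [35·(+0.17) − 50·(+0.24)] / -850 = +0.007118
|∇h| = √(0.004824² + 0.007118²) = 0.008599
Seepage velocity v = K·i/n = 200.0 × 0.008599 / 0.33 = 5.212 ft/day.
t = 100 / 5.212 = 19.19 days.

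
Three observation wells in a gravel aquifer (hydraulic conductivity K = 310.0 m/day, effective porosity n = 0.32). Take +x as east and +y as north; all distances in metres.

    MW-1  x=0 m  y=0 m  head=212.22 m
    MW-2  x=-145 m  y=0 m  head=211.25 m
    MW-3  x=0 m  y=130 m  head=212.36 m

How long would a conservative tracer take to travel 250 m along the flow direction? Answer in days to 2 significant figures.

38 days

∂h/∂x = (211.25 − 212.22) / (-145 − 0) = +0.006690
∂h/∂y = (212.36 − 212.22) / (130 − 0) = +0.001077
|∇h| = √(0.006690² + 0.001077²) = 0.006776
Seepage velocity v = K·i/n = 310.0 × 0.006776 / 0.32 = 6.564 m/day.
t = 250 / 6.564 = 38.09 days.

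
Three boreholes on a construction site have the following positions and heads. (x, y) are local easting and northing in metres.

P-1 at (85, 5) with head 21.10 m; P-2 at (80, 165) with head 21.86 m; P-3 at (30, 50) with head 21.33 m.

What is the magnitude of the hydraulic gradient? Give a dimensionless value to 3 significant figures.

Differences from P-1: to P-2 (Δx, Δy, Δh) = (-5, 160, +0.76); to P-3 = (-55, 45, +0.23).
Solve a·Δx + b·Δy = Δh: det = (-5)·45 − (-55)·160 = 8575.
∂h/∂x = [(+0.76)·45 − (+0.23)·160] / 8575 = -0.0003032
∂h/∂y = [(-5)·(+0.23) − (-55)·(+0.76)] / 8575 = +0.004741
|∇h| = √(-0.0003032² + 0.004741²) = 0.004751

0.00475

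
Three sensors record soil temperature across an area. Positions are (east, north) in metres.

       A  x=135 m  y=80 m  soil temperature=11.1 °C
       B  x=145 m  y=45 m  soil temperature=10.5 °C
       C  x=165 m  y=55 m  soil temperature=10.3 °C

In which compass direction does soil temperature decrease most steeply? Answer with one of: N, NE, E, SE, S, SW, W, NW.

Taking A as reference: B−A = (10, -35, -0.6); C−A = (30, -25, -0.8).
Determinant of the coordinate differences = 10·(-25) − 30·(-35) = 800.
∂T/∂x = [(-0.6)·(-25) − (-0.8)·(-35)] / 800 = -0.01625
∂T/∂y = [10·(-0.8) − 30·(-0.6)] / 800 = +0.01250
Steepest decrease is along −∇f = (+0.01625 E, -0.01250 N) → southeast.

SE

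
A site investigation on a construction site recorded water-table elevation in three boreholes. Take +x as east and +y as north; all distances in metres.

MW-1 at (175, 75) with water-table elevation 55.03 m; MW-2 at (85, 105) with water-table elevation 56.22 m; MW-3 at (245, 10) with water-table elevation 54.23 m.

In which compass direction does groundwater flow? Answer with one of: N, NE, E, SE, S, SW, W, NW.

Differences from MW-1: to MW-2 (Δx, Δy, Δh) = (-90, 30, +1.19); to MW-3 = (70, -65, -0.80).
Solve a·Δx + b·Δy = Δh: det = (-90)·(-65) − 70·30 = 3750.
∂h/∂x = [(+1.19)·(-65) − (-0.80)·30] / 3750 = -0.01423
∂h/∂y = [(-90)·(-0.80) − 70·(+1.19)] / 3750 = -0.003013
Flow = −∇h = (+0.01423 east, +0.003013 north), which points east.

E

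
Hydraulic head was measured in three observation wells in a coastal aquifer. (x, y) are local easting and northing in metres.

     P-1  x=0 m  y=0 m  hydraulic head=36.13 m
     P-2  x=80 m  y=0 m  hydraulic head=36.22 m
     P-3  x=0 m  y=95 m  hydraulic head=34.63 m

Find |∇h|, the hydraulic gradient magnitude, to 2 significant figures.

0.016

∂h/∂x = (36.22 − 36.13) / (80 − 0) = +0.001125
∂h/∂y = (34.63 − 36.13) / (95 − 0) = -0.01579
|∇h| = √(0.001125² + -0.01579²) = 0.01583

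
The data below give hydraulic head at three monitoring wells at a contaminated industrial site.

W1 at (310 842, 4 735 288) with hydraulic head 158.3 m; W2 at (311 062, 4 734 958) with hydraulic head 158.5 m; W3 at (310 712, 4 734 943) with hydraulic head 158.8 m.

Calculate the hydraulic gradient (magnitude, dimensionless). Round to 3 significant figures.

0.00140

Taking W1 as reference: W2−W1 = (220, -330, +0.2); W3−W1 = (-130, -345, +0.5).
Solve a·Δx + b·Δy = Δh: det = 220·(-345) − (-130)·(-330) = -118800.
∂h/∂x = [(+0.2)·(-345) − (+0.5)·(-330)] / -118800 = -0.0008081
∂h/∂y = [220·(+0.5) − (-130)·(+0.2)] / -118800 = -0.001145
|∇h| = √(-0.0008081² + -0.001145²) = 0.001401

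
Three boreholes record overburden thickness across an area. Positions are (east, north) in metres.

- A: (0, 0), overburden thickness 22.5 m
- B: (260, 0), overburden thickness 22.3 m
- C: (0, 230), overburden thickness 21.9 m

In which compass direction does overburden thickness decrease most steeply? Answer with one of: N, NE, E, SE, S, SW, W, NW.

N

∂d/∂x = (22.3 − 22.5) / (260 − 0) = -0.0007692
∂d/∂y = (21.9 − 22.5) / (230 − 0) = -0.002609
Steepest decrease is along −∇f = (+0.0007692 E, +0.002609 N) → north.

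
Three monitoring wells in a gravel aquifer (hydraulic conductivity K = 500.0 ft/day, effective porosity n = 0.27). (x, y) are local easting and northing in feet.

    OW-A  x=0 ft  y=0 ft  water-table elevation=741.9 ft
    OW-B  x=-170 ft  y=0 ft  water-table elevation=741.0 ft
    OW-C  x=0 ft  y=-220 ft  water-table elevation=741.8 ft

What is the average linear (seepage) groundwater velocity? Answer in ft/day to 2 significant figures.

∂h/∂x = (741.0 − 741.9) / (-170 − 0) = +0.005294
∂h/∂y = (741.8 − 741.9) / (-220 − 0) = +0.0004545
|∇h| = √(0.005294² + 0.0004545²) = 0.005313
Seepage velocity v = K·i/n = 500.0 × 0.005313 / 0.27 = 9.839 ft/day.

9.8 ft/day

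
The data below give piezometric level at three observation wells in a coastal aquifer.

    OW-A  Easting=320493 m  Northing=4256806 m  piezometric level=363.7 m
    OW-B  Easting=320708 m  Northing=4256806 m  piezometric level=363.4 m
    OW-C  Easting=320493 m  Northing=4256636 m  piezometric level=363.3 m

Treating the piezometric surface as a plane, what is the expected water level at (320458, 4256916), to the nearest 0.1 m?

∂h/∂x = (363.4 − 363.7) / (320708 − 320493) = -0.001395
∂h/∂y = (363.3 − 363.7) / (4256636 − 4256806) = +0.002353
h(320458, 4256916) = 363.7 + (-0.001395)·(-35) + (+0.002353)·(110) = 363.7 +0.049 +0.259 = 364.008 m.

364.0 m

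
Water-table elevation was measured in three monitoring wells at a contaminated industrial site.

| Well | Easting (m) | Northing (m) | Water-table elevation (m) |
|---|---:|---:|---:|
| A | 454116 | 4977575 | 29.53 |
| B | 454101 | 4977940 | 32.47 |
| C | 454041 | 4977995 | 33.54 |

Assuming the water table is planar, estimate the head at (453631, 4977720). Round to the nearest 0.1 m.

35.9 m

Taking A as reference: B−A = (-15, 365, +2.94); C−A = (-75, 420, +4.01).
Solve a·Δx + b·Δy = Δh: det = (-15)·420 − (-75)·365 = 21075.
∂h/∂x = [(+2.94)·420 − (+4.01)·365] / 21075 = -0.01086
∂h/∂y = [(-15)·(+4.01) − (-75)·(+2.94)] / 21075 = +0.007609
h(453631, 4977720) = 29.53 + (-0.01086)·(-485) + (+0.007609)·(145) = 29.53 +5.267 +1.103 = 35.900 m.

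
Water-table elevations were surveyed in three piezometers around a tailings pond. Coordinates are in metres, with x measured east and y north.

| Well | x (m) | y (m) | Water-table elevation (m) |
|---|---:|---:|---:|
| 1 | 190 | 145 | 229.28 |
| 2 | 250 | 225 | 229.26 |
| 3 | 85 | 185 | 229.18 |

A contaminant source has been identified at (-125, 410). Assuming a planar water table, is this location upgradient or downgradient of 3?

Differences from 1: to 2 (Δx, Δy, Δh) = (60, 80, -0.02); to 3 = (-105, 40, -0.10).
Determinant of the coordinate differences = 60·40 − (-105)·80 = 10800.
∂h/∂x = [(-0.02)·40 − (-0.10)·80] / 10800 = +0.0006667
∂h/∂y = [60·(-0.10) − (-105)·(-0.02)] / 10800 = -0.0007500
Head at (-125, 410) = 229.28 + (+0.0006667)·(-315) + (-0.0007500)·(265) = 228.87 m.
That is lower than the 229.18 m at 3, so the point is downgradient.

downgradient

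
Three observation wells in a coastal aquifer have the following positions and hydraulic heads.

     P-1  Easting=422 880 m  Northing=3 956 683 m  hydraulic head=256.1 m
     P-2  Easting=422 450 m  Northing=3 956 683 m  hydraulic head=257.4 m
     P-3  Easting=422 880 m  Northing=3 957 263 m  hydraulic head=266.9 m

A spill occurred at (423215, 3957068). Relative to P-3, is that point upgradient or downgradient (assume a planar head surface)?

∂h/∂x = (257.4 − 256.1) / (422450 − 422880) = -0.003023
∂h/∂y = (266.9 − 256.1) / (3957263 − 3956683) = +0.01862
Head at (423215, 3957068) = 256.1 + (-0.003023)·(335) + (+0.01862)·(385) = 262.26 m.
That is lower than the 266.9 m at P-3, so the point is downgradient.

downgradient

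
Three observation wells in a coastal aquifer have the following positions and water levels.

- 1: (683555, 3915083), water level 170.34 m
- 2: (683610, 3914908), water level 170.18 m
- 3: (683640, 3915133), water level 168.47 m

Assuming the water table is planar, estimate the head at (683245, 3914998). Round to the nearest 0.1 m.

176.7 m

With h = a·x + b·y + c and 1 as origin, the differences give:
  55·a + (-175)·b = -0.16
  85·a + 50·b = -1.87
Eliminate b (×50 and ×(-175), subtract): 17625·a = -335.250 → a = ∂h/∂x = -0.01902
Back-substitute: b = ∂h/∂y = -0.005064.
h(683245, 3914998) = 170.34 + (-0.01902)·(-310) + (-0.005064)·(-85) = 170.34 +5.897 +0.430 = 176.667 m.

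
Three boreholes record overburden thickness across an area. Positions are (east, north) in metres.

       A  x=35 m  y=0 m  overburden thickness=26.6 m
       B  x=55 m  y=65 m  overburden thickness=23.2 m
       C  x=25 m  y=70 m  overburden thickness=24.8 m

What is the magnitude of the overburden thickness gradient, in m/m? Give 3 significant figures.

Differences from A: to B (Δx, Δy, Δh) = (20, 65, -3.4); to C = (-10, 70, -1.8).
Determinant of the coordinate differences = 20·70 − (-10)·65 = 2050.
∂d/∂x = [(-3.4)·70 − (-1.8)·65] / 2050 = -0.05902
∂d/∂y = [20·(-1.8) − (-10)·(-3.4)] / 2050 = -0.03415
|∇f| = √(-0.05902² + -0.03415²) = 0.06819 m/m

0.0682 m/m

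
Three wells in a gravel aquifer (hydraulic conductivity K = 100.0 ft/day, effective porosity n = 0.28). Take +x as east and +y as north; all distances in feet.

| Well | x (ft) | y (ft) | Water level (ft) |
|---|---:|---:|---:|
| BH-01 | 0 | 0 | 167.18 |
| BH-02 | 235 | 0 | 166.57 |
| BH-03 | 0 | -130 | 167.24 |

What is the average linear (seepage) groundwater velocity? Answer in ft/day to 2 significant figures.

∂h/∂x = (166.57 − 167.18) / (235 − 0) = -0.002596
∂h/∂y = (167.24 − 167.18) / (-130 − 0) = -0.0004615
|∇h| = √(-0.002596² + -0.0004615²) = 0.002637
Seepage velocity v = K·i/n = 100.0 × 0.002637 / 0.28 = 0.9418 ft/day.

0.94 ft/day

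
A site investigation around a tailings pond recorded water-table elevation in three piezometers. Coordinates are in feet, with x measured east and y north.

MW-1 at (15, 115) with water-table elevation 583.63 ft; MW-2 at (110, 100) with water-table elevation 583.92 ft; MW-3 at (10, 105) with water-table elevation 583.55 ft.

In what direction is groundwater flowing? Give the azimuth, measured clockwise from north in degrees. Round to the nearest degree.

Taking MW-1 as reference: MW-2−MW-1 = (95, -15, +0.29); MW-3−MW-1 = (-5, -10, -0.08).
Determinant of the coordinate differences = 95·(-10) − (-5)·(-15) = -1025.
∂h/∂x = [(+0.29)·(-10) − (-0.08)·(-15)] / -1025 = +0.004000
∂h/∂y = [95·(-0.08) − (-5)·(+0.29)] / -1025 = +0.006000
Flow direction (−∇h) has components (-0.004000 E, -0.006000 N).
Azimuth = atan2(E, N) = atan2(-0.004000, -0.006000) = 213.7° ≈ 214°.

214°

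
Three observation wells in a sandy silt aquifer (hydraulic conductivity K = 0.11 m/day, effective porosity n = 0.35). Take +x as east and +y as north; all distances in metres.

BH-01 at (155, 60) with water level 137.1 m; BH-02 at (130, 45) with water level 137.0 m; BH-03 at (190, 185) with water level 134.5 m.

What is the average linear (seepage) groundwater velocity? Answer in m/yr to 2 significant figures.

3.8 m/yr

Differences from BH-01: to BH-02 (Δx, Δy, Δh) = (-25, -15, -0.1); to BH-03 = (35, 125, -2.6).
Determinant of the coordinate differences = (-25)·125 − 35·(-15) = -2600.
∂h/∂x = [(-0.1)·125 − (-2.6)·(-15)] / -2600 = +0.01981
∂h/∂y = [(-25)·(-2.6) − 35·(-0.1)] / -2600 = -0.02635
|∇h| = √(0.01981² + -0.02635²) = 0.03297
Seepage velocity v = K·i/n = 0.11 × 0.03297 / 0.35 = 0.01036 m/day = 3.784 m/yr.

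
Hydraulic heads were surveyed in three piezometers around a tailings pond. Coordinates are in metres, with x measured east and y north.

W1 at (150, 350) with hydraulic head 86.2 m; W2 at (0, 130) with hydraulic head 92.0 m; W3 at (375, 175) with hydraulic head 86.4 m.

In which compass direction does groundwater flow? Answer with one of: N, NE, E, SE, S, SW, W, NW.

With h = a·x + b·y + c and W1 as origin, the differences give:
  (-150)·a + (-220)·b = +5.8
  225·a + (-175)·b = +0.2
Eliminate b (×(-175) and ×(-220), subtract): 75750·a = -971.00 → a = ∂h/∂x = -0.01282
Back-substitute: b = ∂h/∂y = -0.01762.
Flow = −∇h = (+0.01282 east, +0.01762 north), which points northeast.

NE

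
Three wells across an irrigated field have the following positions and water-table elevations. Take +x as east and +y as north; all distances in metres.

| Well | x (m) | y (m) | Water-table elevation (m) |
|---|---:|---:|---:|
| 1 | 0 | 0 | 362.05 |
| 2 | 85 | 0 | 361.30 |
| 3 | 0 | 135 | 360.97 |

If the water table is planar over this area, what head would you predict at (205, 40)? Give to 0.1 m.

∂h/∂x = (361.30 − 362.05) / (85 − 0) = -0.008824
∂h/∂y = (360.97 − 362.05) / (135 − 0) = -0.008000
h(205, 40) = 362.05 + (-0.008824)·(205) + (-0.008000)·(40) = 362.05 -1.809 -0.320 = 359.921 m.

359.9 m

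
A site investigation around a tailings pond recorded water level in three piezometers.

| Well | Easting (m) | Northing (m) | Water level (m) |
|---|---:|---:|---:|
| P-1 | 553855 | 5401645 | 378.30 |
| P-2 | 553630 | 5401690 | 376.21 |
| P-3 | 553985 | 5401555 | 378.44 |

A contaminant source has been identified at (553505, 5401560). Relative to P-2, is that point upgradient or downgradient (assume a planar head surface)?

downgradient

Taking P-1 as reference: P-2−P-1 = (-225, 45, -2.09); P-3−P-1 = (130, -90, +0.14).
Determinant of the coordinate differences = (-225)·(-90) − 130·45 = 14400.
∂h/∂x = [(-2.09)·(-90) − (+0.14)·45] / 14400 = +0.01263
∂h/∂y = [(-225)·(+0.14) − 130·(-2.09)] / 14400 = +0.01668
Head at (553505, 5401560) = 378.30 + (+0.01263)·(-350) + (+0.01668)·(-85) = 372.46 m.
That is lower than the 376.21 m at P-2, so the point is downgradient.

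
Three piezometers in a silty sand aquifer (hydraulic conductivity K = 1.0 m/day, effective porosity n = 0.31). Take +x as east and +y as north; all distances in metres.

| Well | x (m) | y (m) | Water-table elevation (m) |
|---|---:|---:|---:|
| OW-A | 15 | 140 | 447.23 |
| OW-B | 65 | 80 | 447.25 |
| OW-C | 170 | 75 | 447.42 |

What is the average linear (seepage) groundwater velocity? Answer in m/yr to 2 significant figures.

Differences from OW-A: to OW-B (Δx, Δy, Δh) = (50, -60, +0.02); to OW-C = (155, -65, +0.19).
Solve a·Δx + b·Δy = Δh: det = 50·(-65) − 155·(-60) = 6050.
∂h/∂x = [(+0.02)·(-65) − (+0.19)·(-60)] / 6050 = +0.001669
∂h/∂y = [50·(+0.19) − 155·(+0.02)] / 6050 = +0.001058
|∇h| = √(0.001669² + 0.001058²) = 0.001976
Seepage velocity v = K·i/n = 1.0 × 0.001976 / 0.31 = 0.006374 m/day = 2.328 m/yr.

2.3 m/yr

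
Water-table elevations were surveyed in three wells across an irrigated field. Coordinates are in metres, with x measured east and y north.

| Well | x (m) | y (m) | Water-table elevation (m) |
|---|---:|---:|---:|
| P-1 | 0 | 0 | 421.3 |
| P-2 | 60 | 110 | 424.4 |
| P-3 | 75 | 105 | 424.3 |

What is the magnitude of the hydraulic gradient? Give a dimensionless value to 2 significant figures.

With h = a·x + b·y + c and P-1 as origin, the differences give:
  60·a + 110·b = +3.1
  75·a + 105·b = +3.0
Eliminate b (×105 and ×110, subtract): -1950·a = -4.50 → a = ∂h/∂x = +0.002308
Back-substitute: b = ∂h/∂y = +0.02692.
|∇h| = √(0.002308² + 0.02692²) = 0.02702

0.027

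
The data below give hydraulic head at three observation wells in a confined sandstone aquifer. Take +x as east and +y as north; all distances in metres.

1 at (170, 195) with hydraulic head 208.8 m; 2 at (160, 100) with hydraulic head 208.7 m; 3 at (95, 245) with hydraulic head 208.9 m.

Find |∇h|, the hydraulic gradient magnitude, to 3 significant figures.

Taking 1 as reference: 2−1 = (-10, -95, -0.1); 3−1 = (-75, 50, +0.1).
Solve a·Δx + b·Δy = Δh: det = (-10)·50 − (-75)·(-95) = -7625.
∂h/∂x = [(-0.1)·50 − (+0.1)·(-95)] / -7625 = -0.0005902
∂h/∂y = [(-10)·(+0.1) − (-75)·(-0.1)] / -7625 = +0.001115
|∇h| = √(-0.0005902² + 0.001115²) = 0.001262

0.00126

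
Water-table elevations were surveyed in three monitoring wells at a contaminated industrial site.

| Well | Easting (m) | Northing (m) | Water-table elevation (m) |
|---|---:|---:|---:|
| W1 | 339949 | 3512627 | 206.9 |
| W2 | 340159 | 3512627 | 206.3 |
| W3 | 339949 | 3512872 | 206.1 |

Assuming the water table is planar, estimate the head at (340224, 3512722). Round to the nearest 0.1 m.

205.8 m

∂h/∂x = (206.3 − 206.9) / (340159 − 339949) = -0.002857
∂h/∂y = (206.1 − 206.9) / (3512872 − 3512627) = -0.003265
h(340224, 3512722) = 206.9 + (-0.002857)·(275) + (-0.003265)·(95) = 206.9 -0.786 -0.310 = 205.804 m.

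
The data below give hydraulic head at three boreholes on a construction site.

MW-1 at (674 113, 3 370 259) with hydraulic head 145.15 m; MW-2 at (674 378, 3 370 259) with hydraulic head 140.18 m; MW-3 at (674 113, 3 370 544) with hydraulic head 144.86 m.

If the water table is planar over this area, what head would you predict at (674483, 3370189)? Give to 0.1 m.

138.3 m

∂h/∂x = (140.18 − 145.15) / (674378 − 674113) = -0.01875
∂h/∂y = (144.86 − 145.15) / (3370544 − 3370259) = -0.001018
h(674483, 3370189) = 145.15 + (-0.01875)·(370) + (-0.001018)·(-70) = 145.15 -6.939 +0.071 = 138.282 m.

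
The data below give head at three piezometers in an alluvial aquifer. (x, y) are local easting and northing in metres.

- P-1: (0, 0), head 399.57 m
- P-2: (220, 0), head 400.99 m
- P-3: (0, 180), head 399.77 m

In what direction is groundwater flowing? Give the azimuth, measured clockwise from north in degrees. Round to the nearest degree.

260°

∂h/∂x = (400.99 − 399.57) / (220 − 0) = +0.006455
∂h/∂y = (399.77 − 399.57) / (180 − 0) = +0.001111
Flow direction (−∇h) has components (-0.006455 E, -0.001111 N).
Azimuth = atan2(E, N) = atan2(-0.006455, -0.001111) = 260.2° ≈ 260°.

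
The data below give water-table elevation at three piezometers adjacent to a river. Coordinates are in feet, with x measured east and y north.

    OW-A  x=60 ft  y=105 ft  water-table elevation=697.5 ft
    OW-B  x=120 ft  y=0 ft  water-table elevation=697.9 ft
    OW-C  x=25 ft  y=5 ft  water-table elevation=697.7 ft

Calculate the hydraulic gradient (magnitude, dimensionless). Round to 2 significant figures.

Taking OW-A as reference: OW-B−OW-A = (60, -105, +0.4); OW-C−OW-A = (-35, -100, +0.2).
Determinant of the coordinate differences = 60·(-100) − (-35)·(-105) = -9675.
∂h/∂x = [(+0.4)·(-100) − (+0.2)·(-105)] / -9675 = +0.001964
∂h/∂y = [60·(+0.2) − (-35)·(+0.4)] / -9675 = -0.002687
|∇h| = √(0.001964² + -0.002687²) = 0.003328

0.0033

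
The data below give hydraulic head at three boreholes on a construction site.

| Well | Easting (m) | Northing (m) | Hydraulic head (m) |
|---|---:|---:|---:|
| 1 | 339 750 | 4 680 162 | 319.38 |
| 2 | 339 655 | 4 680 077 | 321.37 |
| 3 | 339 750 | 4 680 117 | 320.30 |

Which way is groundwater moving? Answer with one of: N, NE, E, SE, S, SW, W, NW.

N

With h = a·x + b·y + c and 1 as origin, the differences give:
  (-95)·a + (-85)·b = +1.99
  0·a + (-45)·b = +0.92
Eliminate b (×(-45) and ×(-85), subtract): 4275·a = -11.350 → a = ∂h/∂x = -0.002655
Back-substitute: b = ∂h/∂y = -0.02044.
Flow = −∇h = (+0.002655 east, +0.02044 north), which points north.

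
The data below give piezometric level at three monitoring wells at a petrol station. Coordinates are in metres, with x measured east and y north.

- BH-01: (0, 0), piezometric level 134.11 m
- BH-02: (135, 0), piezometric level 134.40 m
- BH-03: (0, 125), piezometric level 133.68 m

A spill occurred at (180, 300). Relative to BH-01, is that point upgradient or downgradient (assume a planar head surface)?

downgradient

∂h/∂x = (134.40 − 134.11) / (135 − 0) = +0.002148
∂h/∂y = (133.68 − 134.11) / (125 − 0) = -0.003440
Head at (180, 300) = 134.11 + (+0.002148)·(180) + (-0.003440)·(300) = 133.46 m.
That is lower than the 134.11 m at BH-01, so the point is downgradient.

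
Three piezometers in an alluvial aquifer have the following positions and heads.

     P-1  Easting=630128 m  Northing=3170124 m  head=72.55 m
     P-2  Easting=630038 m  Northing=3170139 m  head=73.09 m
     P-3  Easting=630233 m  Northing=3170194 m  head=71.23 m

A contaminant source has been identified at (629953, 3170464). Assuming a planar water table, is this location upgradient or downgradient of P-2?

Three-point gradient (reference P-1): Δ to P-2 = (-90, 15, +0.54), Δ to P-3 = (105, 70, -1.32).
∂h/∂x = -0.007314, ∂h/∂y = -0.007886 (det = -7875).
Head at (629953, 3170464) = 72.55 + (-0.007314)·(-175) + (-0.007886)·(340) = 71.15 m.
That is lower than the 73.09 m at P-2, so the point is downgradient.

downgradient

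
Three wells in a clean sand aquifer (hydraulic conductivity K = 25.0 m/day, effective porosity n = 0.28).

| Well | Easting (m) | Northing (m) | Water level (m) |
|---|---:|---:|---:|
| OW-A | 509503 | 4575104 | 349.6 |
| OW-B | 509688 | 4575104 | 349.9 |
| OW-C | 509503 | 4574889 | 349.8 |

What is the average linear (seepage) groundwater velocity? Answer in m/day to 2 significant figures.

∂h/∂x = (349.9 − 349.6) / (509688 − 509503) = +0.001622
∂h/∂y = (349.8 − 349.6) / (4574889 − 4575104) = -0.0009302
|∇h| = √(0.001622² + -0.0009302²) = 0.00187
Seepage velocity v = K·i/n = 25.0 × 0.00187 / 0.28 = 0.167 m/day.

0.17 m/day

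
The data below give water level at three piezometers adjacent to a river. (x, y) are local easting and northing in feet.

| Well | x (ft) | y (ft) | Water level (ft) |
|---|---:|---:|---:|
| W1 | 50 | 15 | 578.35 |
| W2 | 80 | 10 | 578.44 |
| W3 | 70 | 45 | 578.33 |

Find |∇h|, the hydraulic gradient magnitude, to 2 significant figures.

Taking W1 as reference: W2−W1 = (30, -5, +0.09); W3−W1 = (20, 30, -0.02).
Solve a·Δx + b·Δy = Δh: det = 30·30 − 20·(-5) = 1000.
∂h/∂x = [(+0.09)·30 − (-0.02)·(-5)] / 1000 = +0.002600
∂h/∂y = [30·(-0.02) − 20·(+0.09)] / 1000 = -0.002400
|∇h| = √(0.002600² + -0.002400²) = 0.003538

0.0035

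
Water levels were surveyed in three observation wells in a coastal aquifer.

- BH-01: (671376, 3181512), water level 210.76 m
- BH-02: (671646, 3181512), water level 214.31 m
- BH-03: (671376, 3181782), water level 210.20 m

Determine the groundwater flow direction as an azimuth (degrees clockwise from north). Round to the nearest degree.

∂h/∂x = (214.31 − 210.76) / (671646 − 671376) = +0.01315
∂h/∂y = (210.20 − 210.76) / (3181782 − 3181512) = -0.002074
Flow direction (−∇h) has components (-0.01315 E, +0.002074 N).
Azimuth = atan2(E, N) = atan2(-0.01315, +0.002074) = 279.0° ≈ 279°.

279°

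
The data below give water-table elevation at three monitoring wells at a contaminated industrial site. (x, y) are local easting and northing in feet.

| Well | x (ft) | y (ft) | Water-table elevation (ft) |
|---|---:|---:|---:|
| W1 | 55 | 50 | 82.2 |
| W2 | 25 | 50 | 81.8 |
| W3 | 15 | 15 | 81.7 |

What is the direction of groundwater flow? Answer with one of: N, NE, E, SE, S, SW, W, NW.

W

With h = a·x + b·y + c and W1 as origin, the differences give:
  (-30)·a + 0·b = -0.4
  (-40)·a + (-35)·b = -0.5
Eliminate b (×(-35) and ×0, subtract): 1050·a = 14.00 → a = ∂h/∂x = +0.01333
Back-substitute: b = ∂h/∂y = -0.0009524.
Flow = −∇h = (-0.01333 east, +0.0009524 north), which points west.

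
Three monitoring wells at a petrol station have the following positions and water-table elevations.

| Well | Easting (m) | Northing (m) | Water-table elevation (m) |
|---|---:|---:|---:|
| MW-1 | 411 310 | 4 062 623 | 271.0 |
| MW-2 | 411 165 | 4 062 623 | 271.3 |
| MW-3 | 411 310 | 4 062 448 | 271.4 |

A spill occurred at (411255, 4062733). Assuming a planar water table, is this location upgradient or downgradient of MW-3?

downgradient

∂h/∂x = (271.3 − 271.0) / (411165 − 411310) = -0.002069
∂h/∂y = (271.4 − 271.0) / (4062448 − 4062623) = -0.002286
Head at (411255, 4062733) = 271.0 + (-0.002069)·(-55) + (-0.002286)·(110) = 270.86 m.
That is lower than the 271.4 m at MW-3, so the point is downgradient.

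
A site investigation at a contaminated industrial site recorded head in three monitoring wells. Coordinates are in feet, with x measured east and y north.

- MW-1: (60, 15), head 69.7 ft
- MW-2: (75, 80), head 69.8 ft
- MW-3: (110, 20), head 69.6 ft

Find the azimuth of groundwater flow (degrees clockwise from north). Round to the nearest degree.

With h = a·x + b·y + c and MW-1 as origin, the differences give:
  15·a + 65·b = +0.1
  50·a + 5·b = -0.1
Eliminate b (×5 and ×65, subtract): -3175·a = 7.00 → a = ∂h/∂x = -0.002205
Back-substitute: b = ∂h/∂y = +0.002047.
Flow direction (−∇h) has components (+0.002205 E, -0.002047 N).
Azimuth = atan2(E, N) = atan2(+0.002205, -0.002047) = 132.9° ≈ 133°.

133°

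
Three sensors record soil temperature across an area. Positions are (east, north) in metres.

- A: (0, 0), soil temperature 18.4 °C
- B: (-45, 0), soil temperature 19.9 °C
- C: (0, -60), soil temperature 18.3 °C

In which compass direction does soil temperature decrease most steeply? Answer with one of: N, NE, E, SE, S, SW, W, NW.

E

∂T/∂x = (19.9 − 18.4) / (-45 − 0) = -0.03333
∂T/∂y = (18.3 − 18.4) / (-60 − 0) = +0.001667
Steepest decrease is along −∇f = (+0.03333 E, -0.001667 N) → east.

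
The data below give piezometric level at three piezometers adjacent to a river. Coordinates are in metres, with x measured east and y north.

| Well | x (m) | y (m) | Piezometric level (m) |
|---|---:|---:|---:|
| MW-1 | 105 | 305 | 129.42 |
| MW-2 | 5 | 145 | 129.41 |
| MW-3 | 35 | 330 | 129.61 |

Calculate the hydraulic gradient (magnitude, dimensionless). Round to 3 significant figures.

0.00263

With h = a·x + b·y + c and MW-1 as origin, the differences give:
  (-100)·a + (-160)·b = -0.01
  (-70)·a + 25·b = +0.19
Eliminate b (×25 and ×(-160), subtract): -13700·a = 30.150 → a = ∂h/∂x = -0.002201
Back-substitute: b = ∂h/∂y = +0.001438.
|∇h| = √(-0.002201² + 0.001438²) = 0.002629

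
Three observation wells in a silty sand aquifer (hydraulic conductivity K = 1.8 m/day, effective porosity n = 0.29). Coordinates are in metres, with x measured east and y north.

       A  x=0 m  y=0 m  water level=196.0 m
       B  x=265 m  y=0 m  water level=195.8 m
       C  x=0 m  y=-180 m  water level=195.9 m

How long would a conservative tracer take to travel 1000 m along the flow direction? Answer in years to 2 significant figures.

470 years

∂h/∂x = (195.8 − 196.0) / (265 − 0) = -0.0007547
∂h/∂y = (195.9 − 196.0) / (-180 − 0) = +0.0005556
|∇h| = √(-0.0007547² + 0.0005556²) = 0.0009372
Seepage velocity v = K·i/n = 1.8 × 0.0009372 / 0.29 = 0.005817 m/day.
t = 1000 / 0.005817 = 1.719e+05 days = 471 years.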